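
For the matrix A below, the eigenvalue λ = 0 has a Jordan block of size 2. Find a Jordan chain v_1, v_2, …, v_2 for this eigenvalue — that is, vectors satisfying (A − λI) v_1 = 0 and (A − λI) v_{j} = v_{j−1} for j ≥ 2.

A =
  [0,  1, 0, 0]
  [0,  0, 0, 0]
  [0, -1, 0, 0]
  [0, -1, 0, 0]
A Jordan chain for λ = 0 of length 2:
v_1 = (1, 0, -1, -1)ᵀ
v_2 = (0, 1, 0, 0)ᵀ

Let N = A − (0)·I. We want v_2 with N^2 v_2 = 0 but N^1 v_2 ≠ 0; then v_{j-1} := N · v_j for j = 2, …, 2.

Pick v_2 = (0, 1, 0, 0)ᵀ.
Then v_1 = N · v_2 = (1, 0, -1, -1)ᵀ.

Sanity check: (A − (0)·I) v_1 = (0, 0, 0, 0)ᵀ = 0. ✓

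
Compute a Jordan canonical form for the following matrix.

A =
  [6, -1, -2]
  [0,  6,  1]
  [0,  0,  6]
J_3(6)

The characteristic polynomial is
  det(x·I − A) = x^3 - 18*x^2 + 108*x - 216 = (x - 6)^3

Eigenvalues and multiplicities (the geometric multiplicity of λ is n − rank(A − λI), which equals the number of Jordan blocks for λ):
  λ = 6: algebraic multiplicity = 3, geometric multiplicity = 1

Determining the block sizes for each eigenvalue:
  λ = 6: one block (gm = 1), so the single block has size am = 3 → block sizes [3]

Assembling the blocks gives a Jordan form
J =
  [6, 1, 0]
  [0, 6, 1]
  [0, 0, 6]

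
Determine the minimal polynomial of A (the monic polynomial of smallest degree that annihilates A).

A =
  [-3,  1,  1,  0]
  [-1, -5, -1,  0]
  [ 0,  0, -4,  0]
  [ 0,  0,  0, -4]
x^2 + 8*x + 16

The characteristic polynomial is χ_A(x) = (x + 4)^4, so the eigenvalues are known. The minimal polynomial is
  m_A(x) = Π_λ (x − λ)^{k_λ}
where k_λ is the size of the *largest* Jordan block for λ (equivalently, the smallest k with (A − λI)^k v = 0 for every generalised eigenvector v of λ).

  λ = -4: largest Jordan block has size 2, contributing (x + 4)^2

So m_A(x) = (x + 4)^2 = x^2 + 8*x + 16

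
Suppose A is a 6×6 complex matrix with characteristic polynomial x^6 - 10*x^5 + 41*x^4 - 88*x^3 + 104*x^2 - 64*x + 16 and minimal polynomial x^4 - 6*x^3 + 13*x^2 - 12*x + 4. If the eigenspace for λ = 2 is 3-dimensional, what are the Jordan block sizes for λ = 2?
Block sizes for λ = 2: [2, 1, 1]

Step 1 — from the characteristic polynomial, algebraic multiplicity of λ = 2 is 4. From dim ker(A − (2)·I) = 3, there are exactly 3 Jordan blocks for λ = 2.
Step 2 — from the minimal polynomial, the factor (x − 2)^2 tells us the largest block for λ = 2 has size 2.
Step 3 — with total size 4, 3 blocks, and largest block 2, the block sizes (in nonincreasing order) are [2, 1, 1].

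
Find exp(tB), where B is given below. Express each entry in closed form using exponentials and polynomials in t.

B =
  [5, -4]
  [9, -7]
e^{tB} =
  [6*t*exp(-t) + exp(-t), -4*t*exp(-t)]
  [9*t*exp(-t), -6*t*exp(-t) + exp(-t)]

Strategy: write B = P · J · P⁻¹ where J is a Jordan canonical form, so e^{tB} = P · e^{tJ} · P⁻¹, and e^{tJ} can be computed block-by-block.

B has Jordan form
J =
  [-1,  1]
  [ 0, -1]
(up to reordering of blocks).

Per-block formulas:
  For a 2×2 Jordan block J_2(-1): exp(t · J_2(-1)) = e^(-1t)·(I + t·N), where N is the 2×2 nilpotent shift.

After assembling e^{tJ} and conjugating by P, we get:

e^{tB} =
  [6*t*exp(-t) + exp(-t), -4*t*exp(-t)]
  [9*t*exp(-t), -6*t*exp(-t) + exp(-t)]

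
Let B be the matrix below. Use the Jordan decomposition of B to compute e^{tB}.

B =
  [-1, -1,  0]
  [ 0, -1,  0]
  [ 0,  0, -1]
e^{tB} =
  [exp(-t), -t*exp(-t), 0]
  [0, exp(-t), 0]
  [0, 0, exp(-t)]

Strategy: write B = P · J · P⁻¹ where J is a Jordan canonical form, so e^{tB} = P · e^{tJ} · P⁻¹, and e^{tJ} can be computed block-by-block.

B has Jordan form
J =
  [-1,  1,  0]
  [ 0, -1,  0]
  [ 0,  0, -1]
(up to reordering of blocks).

Per-block formulas:
  For a 1×1 block at λ = -1: exp(t · [-1]) = [e^(-1t)].
  For a 2×2 Jordan block J_2(-1): exp(t · J_2(-1)) = e^(-1t)·(I + t·N), where N is the 2×2 nilpotent shift.

After assembling e^{tJ} and conjugating by P, we get:

e^{tB} =
  [exp(-t), -t*exp(-t), 0]
  [0, exp(-t), 0]
  [0, 0, exp(-t)]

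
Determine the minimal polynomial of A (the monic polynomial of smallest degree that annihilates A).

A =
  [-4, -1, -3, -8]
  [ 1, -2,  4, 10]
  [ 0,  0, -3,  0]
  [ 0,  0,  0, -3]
x^3 + 9*x^2 + 27*x + 27

The characteristic polynomial is χ_A(x) = (x + 3)^4, so the eigenvalues are known. The minimal polynomial is
  m_A(x) = Π_λ (x − λ)^{k_λ}
where k_λ is the size of the *largest* Jordan block for λ (equivalently, the smallest k with (A − λI)^k v = 0 for every generalised eigenvector v of λ).

  λ = -3: largest Jordan block has size 3, contributing (x + 3)^3

So m_A(x) = (x + 3)^3 = x^3 + 9*x^2 + 27*x + 27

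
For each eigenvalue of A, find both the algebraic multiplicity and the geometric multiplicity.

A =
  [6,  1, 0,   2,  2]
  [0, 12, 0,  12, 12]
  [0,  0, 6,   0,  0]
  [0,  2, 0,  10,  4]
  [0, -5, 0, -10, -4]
λ = 6: alg = 5, geom = 4

Step 1 — factor the characteristic polynomial to read off the algebraic multiplicities:
  χ_A(x) = (x - 6)^5

Step 2 — compute geometric multiplicities via the rank-nullity identity g(λ) = n − rank(A − λI):
  rank(A − (6)·I) = 1, so dim ker(A − (6)·I) = n − 1 = 4

Summary:
  λ = 6: algebraic multiplicity = 5, geometric multiplicity = 4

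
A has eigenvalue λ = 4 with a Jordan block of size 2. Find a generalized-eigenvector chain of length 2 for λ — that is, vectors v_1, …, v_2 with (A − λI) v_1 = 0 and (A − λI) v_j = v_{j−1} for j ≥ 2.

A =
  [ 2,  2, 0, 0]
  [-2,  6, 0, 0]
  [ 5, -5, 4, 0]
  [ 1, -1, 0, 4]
A Jordan chain for λ = 4 of length 2:
v_1 = (-2, -2, 5, 1)ᵀ
v_2 = (1, 0, 0, 0)ᵀ

Let N = A − (4)·I. We want v_2 with N^2 v_2 = 0 but N^1 v_2 ≠ 0; then v_{j-1} := N · v_j for j = 2, …, 2.

Pick v_2 = (1, 0, 0, 0)ᵀ.
Then v_1 = N · v_2 = (-2, -2, 5, 1)ᵀ.

Sanity check: (A − (4)·I) v_1 = (0, 0, 0, 0)ᵀ = 0. ✓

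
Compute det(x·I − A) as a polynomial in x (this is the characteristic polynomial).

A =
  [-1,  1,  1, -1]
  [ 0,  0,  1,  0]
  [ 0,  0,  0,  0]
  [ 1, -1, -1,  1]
x^4

Expanding det(x·I − A) (e.g. by cofactor expansion or by noting that A is similar to its Jordan form J, which has the same characteristic polynomial as A) gives
  χ_A(x) = x^4
which factors as x^4. The eigenvalues (with algebraic multiplicities) are λ = 0 with multiplicity 4.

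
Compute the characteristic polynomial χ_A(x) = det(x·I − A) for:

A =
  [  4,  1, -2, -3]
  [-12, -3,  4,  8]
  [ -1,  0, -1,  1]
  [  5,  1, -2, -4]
x^4 + 4*x^3 + 6*x^2 + 4*x + 1

Expanding det(x·I − A) (e.g. by cofactor expansion or by noting that A is similar to its Jordan form J, which has the same characteristic polynomial as A) gives
  χ_A(x) = x^4 + 4*x^3 + 6*x^2 + 4*x + 1
which factors as (x + 1)^4. The eigenvalues (with algebraic multiplicities) are λ = -1 with multiplicity 4.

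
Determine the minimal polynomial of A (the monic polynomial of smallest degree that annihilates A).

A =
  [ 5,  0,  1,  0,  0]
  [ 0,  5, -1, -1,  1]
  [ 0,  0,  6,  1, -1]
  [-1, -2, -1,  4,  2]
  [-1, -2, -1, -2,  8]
x^3 - 17*x^2 + 96*x - 180

The characteristic polynomial is χ_A(x) = (x - 6)^3*(x - 5)^2, so the eigenvalues are known. The minimal polynomial is
  m_A(x) = Π_λ (x − λ)^{k_λ}
where k_λ is the size of the *largest* Jordan block for λ (equivalently, the smallest k with (A − λI)^k v = 0 for every generalised eigenvector v of λ).

  λ = 5: largest Jordan block has size 1, contributing (x − 5)
  λ = 6: largest Jordan block has size 2, contributing (x − 6)^2

So m_A(x) = (x - 6)^2*(x - 5) = x^3 - 17*x^2 + 96*x - 180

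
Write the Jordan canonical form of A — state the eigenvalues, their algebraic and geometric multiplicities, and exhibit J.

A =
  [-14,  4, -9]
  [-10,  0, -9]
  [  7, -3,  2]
J_3(-4)

The characteristic polynomial is
  det(x·I − A) = x^3 + 12*x^2 + 48*x + 64 = (x + 4)^3

Eigenvalues and multiplicities (the geometric multiplicity of λ is n − rank(A − λI), which equals the number of Jordan blocks for λ):
  λ = -4: algebraic multiplicity = 3, geometric multiplicity = 1

Determining the block sizes for each eigenvalue:
  λ = -4: one block (gm = 1), so the single block has size am = 3 → block sizes [3]

Assembling the blocks gives a Jordan form
J =
  [-4,  1,  0]
  [ 0, -4,  1]
  [ 0,  0, -4]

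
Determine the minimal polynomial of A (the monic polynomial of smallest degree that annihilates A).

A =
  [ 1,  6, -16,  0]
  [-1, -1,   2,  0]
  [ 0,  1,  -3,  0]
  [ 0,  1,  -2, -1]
x^3 + 3*x^2 + 3*x + 1

The characteristic polynomial is χ_A(x) = (x + 1)^4, so the eigenvalues are known. The minimal polynomial is
  m_A(x) = Π_λ (x − λ)^{k_λ}
where k_λ is the size of the *largest* Jordan block for λ (equivalently, the smallest k with (A − λI)^k v = 0 for every generalised eigenvector v of λ).

  λ = -1: largest Jordan block has size 3, contributing (x + 1)^3

So m_A(x) = (x + 1)^3 = x^3 + 3*x^2 + 3*x + 1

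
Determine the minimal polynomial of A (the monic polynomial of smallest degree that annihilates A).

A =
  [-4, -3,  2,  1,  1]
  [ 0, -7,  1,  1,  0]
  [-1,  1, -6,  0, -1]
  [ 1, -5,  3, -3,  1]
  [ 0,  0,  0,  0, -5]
x^2 + 10*x + 25

The characteristic polynomial is χ_A(x) = (x + 5)^5, so the eigenvalues are known. The minimal polynomial is
  m_A(x) = Π_λ (x − λ)^{k_λ}
where k_λ is the size of the *largest* Jordan block for λ (equivalently, the smallest k with (A − λI)^k v = 0 for every generalised eigenvector v of λ).

  λ = -5: largest Jordan block has size 2, contributing (x + 5)^2

So m_A(x) = (x + 5)^2 = x^2 + 10*x + 25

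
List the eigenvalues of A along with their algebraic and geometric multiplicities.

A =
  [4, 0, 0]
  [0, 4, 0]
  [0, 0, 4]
λ = 4: alg = 3, geom = 3

Step 1 — factor the characteristic polynomial to read off the algebraic multiplicities:
  χ_A(x) = (x - 4)^3

Step 2 — compute geometric multiplicities via the rank-nullity identity g(λ) = n − rank(A − λI):
  rank(A − (4)·I) = 0, so dim ker(A − (4)·I) = n − 0 = 3

Summary:
  λ = 4: algebraic multiplicity = 3, geometric multiplicity = 3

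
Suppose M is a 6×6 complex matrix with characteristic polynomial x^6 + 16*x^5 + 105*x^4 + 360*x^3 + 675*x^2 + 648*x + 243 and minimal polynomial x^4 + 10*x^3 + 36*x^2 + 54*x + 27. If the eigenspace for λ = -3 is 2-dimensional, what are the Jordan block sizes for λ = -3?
Block sizes for λ = -3: [3, 2]

Step 1 — from the characteristic polynomial, algebraic multiplicity of λ = -3 is 5. From dim ker(M − (-3)·I) = 2, there are exactly 2 Jordan blocks for λ = -3.
Step 2 — from the minimal polynomial, the factor (x + 3)^3 tells us the largest block for λ = -3 has size 3.
Step 3 — with total size 5, 2 blocks, and largest block 3, the block sizes (in nonincreasing order) are [3, 2].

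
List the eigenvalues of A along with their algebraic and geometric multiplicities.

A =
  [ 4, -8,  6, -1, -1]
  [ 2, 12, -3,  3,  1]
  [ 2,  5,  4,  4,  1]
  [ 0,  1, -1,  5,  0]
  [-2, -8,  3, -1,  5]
λ = 6: alg = 5, geom = 2

Step 1 — factor the characteristic polynomial to read off the algebraic multiplicities:
  χ_A(x) = (x - 6)^5

Step 2 — compute geometric multiplicities via the rank-nullity identity g(λ) = n − rank(A − λI):
  rank(A − (6)·I) = 3, so dim ker(A − (6)·I) = n − 3 = 2

Summary:
  λ = 6: algebraic multiplicity = 5, geometric multiplicity = 2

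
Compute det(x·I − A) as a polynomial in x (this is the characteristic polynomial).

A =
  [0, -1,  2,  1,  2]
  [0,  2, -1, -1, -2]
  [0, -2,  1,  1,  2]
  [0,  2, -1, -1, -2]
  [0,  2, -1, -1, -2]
x^5

Expanding det(x·I − A) (e.g. by cofactor expansion or by noting that A is similar to its Jordan form J, which has the same characteristic polynomial as A) gives
  χ_A(x) = x^5
which factors as x^5. The eigenvalues (with algebraic multiplicities) are λ = 0 with multiplicity 5.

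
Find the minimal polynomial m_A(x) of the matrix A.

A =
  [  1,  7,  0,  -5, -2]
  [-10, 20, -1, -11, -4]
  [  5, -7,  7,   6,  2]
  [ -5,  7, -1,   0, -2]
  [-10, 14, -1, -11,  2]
x^2 - 12*x + 36

The characteristic polynomial is χ_A(x) = (x - 6)^5, so the eigenvalues are known. The minimal polynomial is
  m_A(x) = Π_λ (x − λ)^{k_λ}
where k_λ is the size of the *largest* Jordan block for λ (equivalently, the smallest k with (A − λI)^k v = 0 for every generalised eigenvector v of λ).

  λ = 6: largest Jordan block has size 2, contributing (x − 6)^2

So m_A(x) = (x - 6)^2 = x^2 - 12*x + 36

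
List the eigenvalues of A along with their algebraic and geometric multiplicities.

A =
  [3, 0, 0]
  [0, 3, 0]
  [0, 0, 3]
λ = 3: alg = 3, geom = 3

Step 1 — factor the characteristic polynomial to read off the algebraic multiplicities:
  χ_A(x) = (x - 3)^3

Step 2 — compute geometric multiplicities via the rank-nullity identity g(λ) = n − rank(A − λI):
  rank(A − (3)·I) = 0, so dim ker(A − (3)·I) = n − 0 = 3

Summary:
  λ = 3: algebraic multiplicity = 3, geometric multiplicity = 3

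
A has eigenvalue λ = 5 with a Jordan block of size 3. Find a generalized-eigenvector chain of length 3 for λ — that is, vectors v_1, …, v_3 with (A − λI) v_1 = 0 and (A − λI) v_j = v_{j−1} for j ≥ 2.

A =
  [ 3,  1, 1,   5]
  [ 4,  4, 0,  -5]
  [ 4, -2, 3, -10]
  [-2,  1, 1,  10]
A Jordan chain for λ = 5 of length 3:
v_1 = (2, -2, -4, 2)ᵀ
v_2 = (-2, 4, 4, -2)ᵀ
v_3 = (1, 0, 0, 0)ᵀ

Let N = A − (5)·I. We want v_3 with N^3 v_3 = 0 but N^2 v_3 ≠ 0; then v_{j-1} := N · v_j for j = 3, …, 2.

Pick v_3 = (1, 0, 0, 0)ᵀ.
Then v_2 = N · v_3 = (-2, 4, 4, -2)ᵀ.
Then v_1 = N · v_2 = (2, -2, -4, 2)ᵀ.

Sanity check: (A − (5)·I) v_1 = (0, 0, 0, 0)ᵀ = 0. ✓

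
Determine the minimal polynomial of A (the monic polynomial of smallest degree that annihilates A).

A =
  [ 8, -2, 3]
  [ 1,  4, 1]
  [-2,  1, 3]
x^3 - 15*x^2 + 75*x - 125

The characteristic polynomial is χ_A(x) = (x - 5)^3, so the eigenvalues are known. The minimal polynomial is
  m_A(x) = Π_λ (x − λ)^{k_λ}
where k_λ is the size of the *largest* Jordan block for λ (equivalently, the smallest k with (A − λI)^k v = 0 for every generalised eigenvector v of λ).

  λ = 5: largest Jordan block has size 3, contributing (x − 5)^3

So m_A(x) = (x - 5)^3 = x^3 - 15*x^2 + 75*x - 125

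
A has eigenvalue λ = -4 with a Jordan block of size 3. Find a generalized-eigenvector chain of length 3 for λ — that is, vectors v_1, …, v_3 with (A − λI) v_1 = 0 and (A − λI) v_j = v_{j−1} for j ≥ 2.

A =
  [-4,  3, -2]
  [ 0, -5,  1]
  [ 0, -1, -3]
A Jordan chain for λ = -4 of length 3:
v_1 = (-1, 0, 0)ᵀ
v_2 = (3, -1, -1)ᵀ
v_3 = (0, 1, 0)ᵀ

Let N = A − (-4)·I. We want v_3 with N^3 v_3 = 0 but N^2 v_3 ≠ 0; then v_{j-1} := N · v_j for j = 3, …, 2.

Pick v_3 = (0, 1, 0)ᵀ.
Then v_2 = N · v_3 = (3, -1, -1)ᵀ.
Then v_1 = N · v_2 = (-1, 0, 0)ᵀ.

Sanity check: (A − (-4)·I) v_1 = (0, 0, 0)ᵀ = 0. ✓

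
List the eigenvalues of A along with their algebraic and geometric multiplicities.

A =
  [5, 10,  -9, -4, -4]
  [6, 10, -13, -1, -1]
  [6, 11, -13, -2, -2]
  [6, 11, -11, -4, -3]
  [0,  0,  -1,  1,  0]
λ = -1: alg = 4, geom = 2; λ = 2: alg = 1, geom = 1

Step 1 — factor the characteristic polynomial to read off the algebraic multiplicities:
  χ_A(x) = (x - 2)*(x + 1)^4

Step 2 — compute geometric multiplicities via the rank-nullity identity g(λ) = n − rank(A − λI):
  rank(A − (-1)·I) = 3, so dim ker(A − (-1)·I) = n − 3 = 2
  rank(A − (2)·I) = 4, so dim ker(A − (2)·I) = n − 4 = 1

Summary:
  λ = -1: algebraic multiplicity = 4, geometric multiplicity = 2
  λ = 2: algebraic multiplicity = 1, geometric multiplicity = 1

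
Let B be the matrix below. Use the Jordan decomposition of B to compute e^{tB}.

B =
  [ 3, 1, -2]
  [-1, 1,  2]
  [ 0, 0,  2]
e^{tB} =
  [t*exp(2*t) + exp(2*t), t*exp(2*t), -2*t*exp(2*t)]
  [-t*exp(2*t), -t*exp(2*t) + exp(2*t), 2*t*exp(2*t)]
  [0, 0, exp(2*t)]

Strategy: write B = P · J · P⁻¹ where J is a Jordan canonical form, so e^{tB} = P · e^{tJ} · P⁻¹, and e^{tJ} can be computed block-by-block.

B has Jordan form
J =
  [2, 1, 0]
  [0, 2, 0]
  [0, 0, 2]
(up to reordering of blocks).

Per-block formulas:
  For a 1×1 block at λ = 2: exp(t · [2]) = [e^(2t)].
  For a 2×2 Jordan block J_2(2): exp(t · J_2(2)) = e^(2t)·(I + t·N), where N is the 2×2 nilpotent shift.

After assembling e^{tJ} and conjugating by P, we get:

e^{tB} =
  [t*exp(2*t) + exp(2*t), t*exp(2*t), -2*t*exp(2*t)]
  [-t*exp(2*t), -t*exp(2*t) + exp(2*t), 2*t*exp(2*t)]
  [0, 0, exp(2*t)]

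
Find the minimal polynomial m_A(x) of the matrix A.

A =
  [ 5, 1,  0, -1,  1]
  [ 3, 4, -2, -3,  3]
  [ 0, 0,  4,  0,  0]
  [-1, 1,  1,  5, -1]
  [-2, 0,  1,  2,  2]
x^3 - 12*x^2 + 48*x - 64

The characteristic polynomial is χ_A(x) = (x - 4)^5, so the eigenvalues are known. The minimal polynomial is
  m_A(x) = Π_λ (x − λ)^{k_λ}
where k_λ is the size of the *largest* Jordan block for λ (equivalently, the smallest k with (A − λI)^k v = 0 for every generalised eigenvector v of λ).

  λ = 4: largest Jordan block has size 3, contributing (x − 4)^3

So m_A(x) = (x - 4)^3 = x^3 - 12*x^2 + 48*x - 64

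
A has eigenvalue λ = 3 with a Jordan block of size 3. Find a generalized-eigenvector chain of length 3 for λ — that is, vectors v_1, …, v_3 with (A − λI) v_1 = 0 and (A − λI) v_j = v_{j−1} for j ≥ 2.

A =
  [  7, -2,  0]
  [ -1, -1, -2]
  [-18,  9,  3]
A Jordan chain for λ = 3 of length 3:
v_1 = (18, 36, -81)ᵀ
v_2 = (4, -1, -18)ᵀ
v_3 = (1, 0, 0)ᵀ

Let N = A − (3)·I. We want v_3 with N^3 v_3 = 0 but N^2 v_3 ≠ 0; then v_{j-1} := N · v_j for j = 3, …, 2.

Pick v_3 = (1, 0, 0)ᵀ.
Then v_2 = N · v_3 = (4, -1, -18)ᵀ.
Then v_1 = N · v_2 = (18, 36, -81)ᵀ.

Sanity check: (A − (3)·I) v_1 = (0, 0, 0)ᵀ = 0. ✓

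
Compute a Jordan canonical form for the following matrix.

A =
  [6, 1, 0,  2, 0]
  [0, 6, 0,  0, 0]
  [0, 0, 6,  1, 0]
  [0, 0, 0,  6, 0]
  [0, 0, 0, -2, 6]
J_2(6) ⊕ J_2(6) ⊕ J_1(6)

The characteristic polynomial is
  det(x·I − A) = x^5 - 30*x^4 + 360*x^3 - 2160*x^2 + 6480*x - 7776 = (x - 6)^5

Eigenvalues and multiplicities (the geometric multiplicity of λ is n − rank(A − λI), which equals the number of Jordan blocks for λ):
  λ = 6: algebraic multiplicity = 5, geometric multiplicity = 3

Determining the block sizes for each eigenvalue:
  λ = 6: with am = 5 and gm = 3, the partition is not yet determined (e.g. several partitions of 5 into 3 parts exist). Let N = A − (6)·I. Computing rank(N^1) = 2, rank(N^2) = 0; the number of blocks of size ≥ j is rank(N^{j−1}) − rank(N^j), giving [3, 2]. So we have 2 block(s) of size 2, 1 block(s) of size 1 → block sizes [2, 2, 1]

Assembling the blocks gives a Jordan form
J =
  [6, 1, 0, 0, 0]
  [0, 6, 0, 0, 0]
  [0, 0, 6, 1, 0]
  [0, 0, 0, 6, 0]
  [0, 0, 0, 0, 6]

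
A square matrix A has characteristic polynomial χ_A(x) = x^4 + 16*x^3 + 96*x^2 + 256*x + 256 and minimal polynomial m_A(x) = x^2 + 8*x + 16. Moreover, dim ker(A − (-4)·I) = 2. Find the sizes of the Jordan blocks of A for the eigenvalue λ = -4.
Block sizes for λ = -4: [2, 2]

Step 1 — from the characteristic polynomial, algebraic multiplicity of λ = -4 is 4. From dim ker(A − (-4)·I) = 2, there are exactly 2 Jordan blocks for λ = -4.
Step 2 — from the minimal polynomial, the factor (x + 4)^2 tells us the largest block for λ = -4 has size 2.
Step 3 — with total size 4, 2 blocks, and largest block 2, the block sizes (in nonincreasing order) are [2, 2].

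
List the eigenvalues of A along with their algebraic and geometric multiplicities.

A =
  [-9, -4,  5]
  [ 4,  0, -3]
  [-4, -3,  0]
λ = -3: alg = 3, geom = 1

Step 1 — factor the characteristic polynomial to read off the algebraic multiplicities:
  χ_A(x) = (x + 3)^3

Step 2 — compute geometric multiplicities via the rank-nullity identity g(λ) = n − rank(A − λI):
  rank(A − (-3)·I) = 2, so dim ker(A − (-3)·I) = n − 2 = 1

Summary:
  λ = -3: algebraic multiplicity = 3, geometric multiplicity = 1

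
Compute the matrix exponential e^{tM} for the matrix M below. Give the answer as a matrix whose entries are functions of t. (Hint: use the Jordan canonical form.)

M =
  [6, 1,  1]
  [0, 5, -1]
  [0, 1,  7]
e^{tM} =
  [exp(6*t), t*exp(6*t), t*exp(6*t)]
  [0, -t*exp(6*t) + exp(6*t), -t*exp(6*t)]
  [0, t*exp(6*t), t*exp(6*t) + exp(6*t)]

Strategy: write M = P · J · P⁻¹ where J is a Jordan canonical form, so e^{tM} = P · e^{tJ} · P⁻¹, and e^{tJ} can be computed block-by-block.

M has Jordan form
J =
  [6, 1, 0]
  [0, 6, 0]
  [0, 0, 6]
(up to reordering of blocks).

Per-block formulas:
  For a 1×1 block at λ = 6: exp(t · [6]) = [e^(6t)].
  For a 2×2 Jordan block J_2(6): exp(t · J_2(6)) = e^(6t)·(I + t·N), where N is the 2×2 nilpotent shift.

After assembling e^{tJ} and conjugating by P, we get:

e^{tM} =
  [exp(6*t), t*exp(6*t), t*exp(6*t)]
  [0, -t*exp(6*t) + exp(6*t), -t*exp(6*t)]
  [0, t*exp(6*t), t*exp(6*t) + exp(6*t)]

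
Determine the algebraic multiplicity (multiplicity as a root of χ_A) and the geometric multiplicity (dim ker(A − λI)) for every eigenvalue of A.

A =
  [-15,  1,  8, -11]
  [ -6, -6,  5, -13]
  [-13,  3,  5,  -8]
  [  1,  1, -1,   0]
λ = -4: alg = 4, geom = 2

Step 1 — factor the characteristic polynomial to read off the algebraic multiplicities:
  χ_A(x) = (x + 4)^4

Step 2 — compute geometric multiplicities via the rank-nullity identity g(λ) = n − rank(A − λI):
  rank(A − (-4)·I) = 2, so dim ker(A − (-4)·I) = n − 2 = 2

Summary:
  λ = -4: algebraic multiplicity = 4, geometric multiplicity = 2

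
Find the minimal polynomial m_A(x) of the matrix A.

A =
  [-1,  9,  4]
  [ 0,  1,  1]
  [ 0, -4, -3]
x^3 + 3*x^2 + 3*x + 1

The characteristic polynomial is χ_A(x) = (x + 1)^3, so the eigenvalues are known. The minimal polynomial is
  m_A(x) = Π_λ (x − λ)^{k_λ}
where k_λ is the size of the *largest* Jordan block for λ (equivalently, the smallest k with (A − λI)^k v = 0 for every generalised eigenvector v of λ).

  λ = -1: largest Jordan block has size 3, contributing (x + 1)^3

So m_A(x) = (x + 1)^3 = x^3 + 3*x^2 + 3*x + 1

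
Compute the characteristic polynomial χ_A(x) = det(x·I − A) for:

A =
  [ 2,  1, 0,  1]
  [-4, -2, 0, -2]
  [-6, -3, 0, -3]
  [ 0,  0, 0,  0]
x^4

Expanding det(x·I − A) (e.g. by cofactor expansion or by noting that A is similar to its Jordan form J, which has the same characteristic polynomial as A) gives
  χ_A(x) = x^4
which factors as x^4. The eigenvalues (with algebraic multiplicities) are λ = 0 with multiplicity 4.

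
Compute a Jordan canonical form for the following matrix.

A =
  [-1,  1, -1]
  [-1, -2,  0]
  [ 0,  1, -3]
J_3(-2)

The characteristic polynomial is
  det(x·I − A) = x^3 + 6*x^2 + 12*x + 8 = (x + 2)^3

Eigenvalues and multiplicities (the geometric multiplicity of λ is n − rank(A − λI), which equals the number of Jordan blocks for λ):
  λ = -2: algebraic multiplicity = 3, geometric multiplicity = 1

Determining the block sizes for each eigenvalue:
  λ = -2: one block (gm = 1), so the single block has size am = 3 → block sizes [3]

Assembling the blocks gives a Jordan form
J =
  [-2,  1,  0]
  [ 0, -2,  1]
  [ 0,  0, -2]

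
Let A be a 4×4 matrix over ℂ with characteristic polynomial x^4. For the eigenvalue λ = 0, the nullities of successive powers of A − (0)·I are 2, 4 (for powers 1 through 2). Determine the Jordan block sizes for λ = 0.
Block sizes for λ = 0: [2, 2]

From the dimensions of kernels of powers, the number of Jordan blocks of size at least j is d_j − d_{j−1} where d_j = dim ker(N^j) (with d_0 = 0). Computing the differences gives [2, 2].
The number of blocks of size exactly k is (#blocks of size ≥ k) − (#blocks of size ≥ k + 1), so the partition is: 2 block(s) of size 2.
In nonincreasing order the block sizes are [2, 2].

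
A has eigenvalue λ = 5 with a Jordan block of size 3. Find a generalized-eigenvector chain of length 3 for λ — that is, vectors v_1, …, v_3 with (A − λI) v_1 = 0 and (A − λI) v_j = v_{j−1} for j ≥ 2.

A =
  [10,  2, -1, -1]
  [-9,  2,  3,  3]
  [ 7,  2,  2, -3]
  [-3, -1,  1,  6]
A Jordan chain for λ = 5 of length 3:
v_1 = (3, -6, 5, -2)ᵀ
v_2 = (5, -9, 7, -3)ᵀ
v_3 = (1, 0, 0, 0)ᵀ

Let N = A − (5)·I. We want v_3 with N^3 v_3 = 0 but N^2 v_3 ≠ 0; then v_{j-1} := N · v_j for j = 3, …, 2.

Pick v_3 = (1, 0, 0, 0)ᵀ.
Then v_2 = N · v_3 = (5, -9, 7, -3)ᵀ.
Then v_1 = N · v_2 = (3, -6, 5, -2)ᵀ.

Sanity check: (A − (5)·I) v_1 = (0, 0, 0, 0)ᵀ = 0. ✓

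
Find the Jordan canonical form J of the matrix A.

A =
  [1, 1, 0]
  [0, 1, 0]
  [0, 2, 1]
J_2(1) ⊕ J_1(1)

The characteristic polynomial is
  det(x·I − A) = x^3 - 3*x^2 + 3*x - 1 = (x - 1)^3

Eigenvalues and multiplicities (the geometric multiplicity of λ is n − rank(A − λI), which equals the number of Jordan blocks for λ):
  λ = 1: algebraic multiplicity = 3, geometric multiplicity = 2

Determining the block sizes for each eigenvalue:
  λ = 1: 2 blocks summing to 3 forces exactly one block of size 2 and the rest size 1 → block sizes [2, 1]

Assembling the blocks gives a Jordan form
J =
  [1, 1, 0]
  [0, 1, 0]
  [0, 0, 1]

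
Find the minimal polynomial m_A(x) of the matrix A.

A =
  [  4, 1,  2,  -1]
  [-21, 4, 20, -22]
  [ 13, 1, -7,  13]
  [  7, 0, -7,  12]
x^4 - 13*x^3 + 45*x^2 + 25*x - 250

The characteristic polynomial is χ_A(x) = (x - 5)^3*(x + 2), so the eigenvalues are known. The minimal polynomial is
  m_A(x) = Π_λ (x − λ)^{k_λ}
where k_λ is the size of the *largest* Jordan block for λ (equivalently, the smallest k with (A − λI)^k v = 0 for every generalised eigenvector v of λ).

  λ = -2: largest Jordan block has size 1, contributing (x + 2)
  λ = 5: largest Jordan block has size 3, contributing (x − 5)^3

So m_A(x) = (x - 5)^3*(x + 2) = x^4 - 13*x^3 + 45*x^2 + 25*x - 250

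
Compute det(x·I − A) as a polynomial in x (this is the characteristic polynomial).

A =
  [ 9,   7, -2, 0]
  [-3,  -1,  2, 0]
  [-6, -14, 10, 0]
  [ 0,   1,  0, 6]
x^4 - 24*x^3 + 216*x^2 - 864*x + 1296

Expanding det(x·I − A) (e.g. by cofactor expansion or by noting that A is similar to its Jordan form J, which has the same characteristic polynomial as A) gives
  χ_A(x) = x^4 - 24*x^3 + 216*x^2 - 864*x + 1296
which factors as (x - 6)^4. The eigenvalues (with algebraic multiplicities) are λ = 6 with multiplicity 4.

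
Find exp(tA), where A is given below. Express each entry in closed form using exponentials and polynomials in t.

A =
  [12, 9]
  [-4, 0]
e^{tA} =
  [6*t*exp(6*t) + exp(6*t), 9*t*exp(6*t)]
  [-4*t*exp(6*t), -6*t*exp(6*t) + exp(6*t)]

Strategy: write A = P · J · P⁻¹ where J is a Jordan canonical form, so e^{tA} = P · e^{tJ} · P⁻¹, and e^{tJ} can be computed block-by-block.

A has Jordan form
J =
  [6, 1]
  [0, 6]
(up to reordering of blocks).

Per-block formulas:
  For a 2×2 Jordan block J_2(6): exp(t · J_2(6)) = e^(6t)·(I + t·N), where N is the 2×2 nilpotent shift.

After assembling e^{tJ} and conjugating by P, we get:

e^{tA} =
  [6*t*exp(6*t) + exp(6*t), 9*t*exp(6*t)]
  [-4*t*exp(6*t), -6*t*exp(6*t) + exp(6*t)]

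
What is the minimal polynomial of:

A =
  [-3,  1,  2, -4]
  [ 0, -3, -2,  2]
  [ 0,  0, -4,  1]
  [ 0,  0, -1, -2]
x^2 + 6*x + 9

The characteristic polynomial is χ_A(x) = (x + 3)^4, so the eigenvalues are known. The minimal polynomial is
  m_A(x) = Π_λ (x − λ)^{k_λ}
where k_λ is the size of the *largest* Jordan block for λ (equivalently, the smallest k with (A − λI)^k v = 0 for every generalised eigenvector v of λ).

  λ = -3: largest Jordan block has size 2, contributing (x + 3)^2

So m_A(x) = (x + 3)^2 = x^2 + 6*x + 9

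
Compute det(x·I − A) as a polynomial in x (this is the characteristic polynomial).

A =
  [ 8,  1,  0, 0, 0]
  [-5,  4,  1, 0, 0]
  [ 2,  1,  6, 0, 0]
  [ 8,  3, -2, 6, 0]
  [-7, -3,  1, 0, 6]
x^5 - 30*x^4 + 360*x^3 - 2160*x^2 + 6480*x - 7776

Expanding det(x·I − A) (e.g. by cofactor expansion or by noting that A is similar to its Jordan form J, which has the same characteristic polynomial as A) gives
  χ_A(x) = x^5 - 30*x^4 + 360*x^3 - 2160*x^2 + 6480*x - 7776
which factors as (x - 6)^5. The eigenvalues (with algebraic multiplicities) are λ = 6 with multiplicity 5.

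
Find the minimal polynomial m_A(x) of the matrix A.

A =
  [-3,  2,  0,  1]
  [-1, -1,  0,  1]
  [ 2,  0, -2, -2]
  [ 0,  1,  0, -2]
x^3 + 6*x^2 + 12*x + 8

The characteristic polynomial is χ_A(x) = (x + 2)^4, so the eigenvalues are known. The minimal polynomial is
  m_A(x) = Π_λ (x − λ)^{k_λ}
where k_λ is the size of the *largest* Jordan block for λ (equivalently, the smallest k with (A − λI)^k v = 0 for every generalised eigenvector v of λ).

  λ = -2: largest Jordan block has size 3, contributing (x + 2)^3

So m_A(x) = (x + 2)^3 = x^3 + 6*x^2 + 12*x + 8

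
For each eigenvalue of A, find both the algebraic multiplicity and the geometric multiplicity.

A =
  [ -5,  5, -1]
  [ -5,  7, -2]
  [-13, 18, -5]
λ = -1: alg = 3, geom = 1

Step 1 — factor the characteristic polynomial to read off the algebraic multiplicities:
  χ_A(x) = (x + 1)^3

Step 2 — compute geometric multiplicities via the rank-nullity identity g(λ) = n − rank(A − λI):
  rank(A − (-1)·I) = 2, so dim ker(A − (-1)·I) = n − 2 = 1

Summary:
  λ = -1: algebraic multiplicity = 3, geometric multiplicity = 1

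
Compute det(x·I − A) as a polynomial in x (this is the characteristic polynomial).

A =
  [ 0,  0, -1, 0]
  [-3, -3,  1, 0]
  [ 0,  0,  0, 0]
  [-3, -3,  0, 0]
x^4 + 3*x^3

Expanding det(x·I − A) (e.g. by cofactor expansion or by noting that A is similar to its Jordan form J, which has the same characteristic polynomial as A) gives
  χ_A(x) = x^4 + 3*x^3
which factors as x^3*(x + 3). The eigenvalues (with algebraic multiplicities) are λ = -3 with multiplicity 1, λ = 0 with multiplicity 3.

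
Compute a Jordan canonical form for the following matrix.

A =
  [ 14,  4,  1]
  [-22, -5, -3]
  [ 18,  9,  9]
J_3(6)

The characteristic polynomial is
  det(x·I − A) = x^3 - 18*x^2 + 108*x - 216 = (x - 6)^3

Eigenvalues and multiplicities (the geometric multiplicity of λ is n − rank(A − λI), which equals the number of Jordan blocks for λ):
  λ = 6: algebraic multiplicity = 3, geometric multiplicity = 1

Determining the block sizes for each eigenvalue:
  λ = 6: one block (gm = 1), so the single block has size am = 3 → block sizes [3]

Assembling the blocks gives a Jordan form
J =
  [6, 1, 0]
  [0, 6, 1]
  [0, 0, 6]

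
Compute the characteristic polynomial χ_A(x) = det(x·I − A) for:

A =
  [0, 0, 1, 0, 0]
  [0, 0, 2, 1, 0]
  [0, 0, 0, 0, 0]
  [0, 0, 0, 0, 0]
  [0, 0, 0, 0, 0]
x^5

Expanding det(x·I − A) (e.g. by cofactor expansion or by noting that A is similar to its Jordan form J, which has the same characteristic polynomial as A) gives
  χ_A(x) = x^5
which factors as x^5. The eigenvalues (with algebraic multiplicities) are λ = 0 with multiplicity 5.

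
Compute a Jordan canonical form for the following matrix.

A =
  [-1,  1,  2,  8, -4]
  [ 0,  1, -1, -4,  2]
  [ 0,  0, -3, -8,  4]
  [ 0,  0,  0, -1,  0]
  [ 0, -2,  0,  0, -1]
J_3(-1) ⊕ J_1(-1) ⊕ J_1(-1)

The characteristic polynomial is
  det(x·I − A) = x^5 + 5*x^4 + 10*x^3 + 10*x^2 + 5*x + 1 = (x + 1)^5

Eigenvalues and multiplicities (the geometric multiplicity of λ is n − rank(A − λI), which equals the number of Jordan blocks for λ):
  λ = -1: algebraic multiplicity = 5, geometric multiplicity = 3

Determining the block sizes for each eigenvalue:
  λ = -1: with am = 5 and gm = 3, the partition is not yet determined (e.g. several partitions of 5 into 3 parts exist). Let N = A − (-1)·I. Computing rank(N^1) = 2, rank(N^2) = 1, rank(N^3) = 0; the number of blocks of size ≥ j is rank(N^{j−1}) − rank(N^j), giving [3, 1, 1]. So we have 1 block(s) of size 3, 2 block(s) of size 1 → block sizes [3, 1, 1]

Assembling the blocks gives a Jordan form
J =
  [-1,  1,  0,  0,  0]
  [ 0, -1,  1,  0,  0]
  [ 0,  0, -1,  0,  0]
  [ 0,  0,  0, -1,  0]
  [ 0,  0,  0,  0, -1]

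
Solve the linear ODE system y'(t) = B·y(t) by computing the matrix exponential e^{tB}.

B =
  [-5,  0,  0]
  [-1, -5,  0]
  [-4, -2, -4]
e^{tB} =
  [exp(-5*t), 0, 0]
  [-t*exp(-5*t), exp(-5*t), 0]
  [-2*t*exp(-5*t) - 2*exp(-4*t) + 2*exp(-5*t), -2*exp(-4*t) + 2*exp(-5*t), exp(-4*t)]

Strategy: write B = P · J · P⁻¹ where J is a Jordan canonical form, so e^{tB} = P · e^{tJ} · P⁻¹, and e^{tJ} can be computed block-by-block.

B has Jordan form
J =
  [-5,  1,  0]
  [ 0, -5,  0]
  [ 0,  0, -4]
(up to reordering of blocks).

Per-block formulas:
  For a 1×1 block at λ = -4: exp(t · [-4]) = [e^(-4t)].
  For a 2×2 Jordan block J_2(-5): exp(t · J_2(-5)) = e^(-5t)·(I + t·N), where N is the 2×2 nilpotent shift.

After assembling e^{tJ} and conjugating by P, we get:

e^{tB} =
  [exp(-5*t), 0, 0]
  [-t*exp(-5*t), exp(-5*t), 0]
  [-2*t*exp(-5*t) - 2*exp(-4*t) + 2*exp(-5*t), -2*exp(-4*t) + 2*exp(-5*t), exp(-4*t)]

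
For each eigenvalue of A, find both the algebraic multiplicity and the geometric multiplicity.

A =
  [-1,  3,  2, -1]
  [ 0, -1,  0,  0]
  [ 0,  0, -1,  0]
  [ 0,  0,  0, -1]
λ = -1: alg = 4, geom = 3

Step 1 — factor the characteristic polynomial to read off the algebraic multiplicities:
  χ_A(x) = (x + 1)^4

Step 2 — compute geometric multiplicities via the rank-nullity identity g(λ) = n − rank(A − λI):
  rank(A − (-1)·I) = 1, so dim ker(A − (-1)·I) = n − 1 = 3

Summary:
  λ = -1: algebraic multiplicity = 4, geometric multiplicity = 3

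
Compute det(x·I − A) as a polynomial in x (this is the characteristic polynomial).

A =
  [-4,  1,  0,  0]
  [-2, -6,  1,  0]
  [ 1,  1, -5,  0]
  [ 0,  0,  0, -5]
x^4 + 20*x^3 + 150*x^2 + 500*x + 625

Expanding det(x·I − A) (e.g. by cofactor expansion or by noting that A is similar to its Jordan form J, which has the same characteristic polynomial as A) gives
  χ_A(x) = x^4 + 20*x^3 + 150*x^2 + 500*x + 625
which factors as (x + 5)^4. The eigenvalues (with algebraic multiplicities) are λ = -5 with multiplicity 4.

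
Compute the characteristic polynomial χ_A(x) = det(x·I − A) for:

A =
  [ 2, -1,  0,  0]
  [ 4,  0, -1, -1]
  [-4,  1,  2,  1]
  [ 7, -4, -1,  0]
x^4 - 4*x^3 + 6*x^2 - 4*x + 1

Expanding det(x·I − A) (e.g. by cofactor expansion or by noting that A is similar to its Jordan form J, which has the same characteristic polynomial as A) gives
  χ_A(x) = x^4 - 4*x^3 + 6*x^2 - 4*x + 1
which factors as (x - 1)^4. The eigenvalues (with algebraic multiplicities) are λ = 1 with multiplicity 4.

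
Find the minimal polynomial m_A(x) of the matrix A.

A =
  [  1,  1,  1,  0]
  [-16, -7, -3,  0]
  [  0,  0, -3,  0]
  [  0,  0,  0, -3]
x^3 + 9*x^2 + 27*x + 27

The characteristic polynomial is χ_A(x) = (x + 3)^4, so the eigenvalues are known. The minimal polynomial is
  m_A(x) = Π_λ (x − λ)^{k_λ}
where k_λ is the size of the *largest* Jordan block for λ (equivalently, the smallest k with (A − λI)^k v = 0 for every generalised eigenvector v of λ).

  λ = -3: largest Jordan block has size 3, contributing (x + 3)^3

So m_A(x) = (x + 3)^3 = x^3 + 9*x^2 + 27*x + 27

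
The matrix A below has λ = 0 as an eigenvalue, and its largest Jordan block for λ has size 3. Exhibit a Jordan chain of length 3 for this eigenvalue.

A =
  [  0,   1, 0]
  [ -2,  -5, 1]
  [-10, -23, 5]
A Jordan chain for λ = 0 of length 3:
v_1 = (-2, 0, -4)ᵀ
v_2 = (0, -2, -10)ᵀ
v_3 = (1, 0, 0)ᵀ

Let N = A − (0)·I. We want v_3 with N^3 v_3 = 0 but N^2 v_3 ≠ 0; then v_{j-1} := N · v_j for j = 3, …, 2.

Pick v_3 = (1, 0, 0)ᵀ.
Then v_2 = N · v_3 = (0, -2, -10)ᵀ.
Then v_1 = N · v_2 = (-2, 0, -4)ᵀ.

Sanity check: (A − (0)·I) v_1 = (0, 0, 0)ᵀ = 0. ✓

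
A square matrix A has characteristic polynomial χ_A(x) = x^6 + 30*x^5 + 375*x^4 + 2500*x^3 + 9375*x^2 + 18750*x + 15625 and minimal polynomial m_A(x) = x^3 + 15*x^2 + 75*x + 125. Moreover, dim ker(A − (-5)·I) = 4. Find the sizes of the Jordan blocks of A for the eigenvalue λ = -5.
Block sizes for λ = -5: [3, 1, 1, 1]

Step 1 — from the characteristic polynomial, algebraic multiplicity of λ = -5 is 6. From dim ker(A − (-5)·I) = 4, there are exactly 4 Jordan blocks for λ = -5.
Step 2 — from the minimal polynomial, the factor (x + 5)^3 tells us the largest block for λ = -5 has size 3.
Step 3 — with total size 6, 4 blocks, and largest block 3, the block sizes (in nonincreasing order) are [3, 1, 1, 1].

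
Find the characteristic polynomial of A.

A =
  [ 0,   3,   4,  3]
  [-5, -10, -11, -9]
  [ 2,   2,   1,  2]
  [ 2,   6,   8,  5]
x^4 + 4*x^3 + 6*x^2 + 4*x + 1

Expanding det(x·I − A) (e.g. by cofactor expansion or by noting that A is similar to its Jordan form J, which has the same characteristic polynomial as A) gives
  χ_A(x) = x^4 + 4*x^3 + 6*x^2 + 4*x + 1
which factors as (x + 1)^4. The eigenvalues (with algebraic multiplicities) are λ = -1 with multiplicity 4.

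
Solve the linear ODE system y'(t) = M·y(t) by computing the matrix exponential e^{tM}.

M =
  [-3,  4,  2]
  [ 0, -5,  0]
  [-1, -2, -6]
e^{tM} =
  [2*exp(-4*t) - exp(-5*t), 4*exp(-4*t) - 4*exp(-5*t), 2*exp(-4*t) - 2*exp(-5*t)]
  [0, exp(-5*t), 0]
  [-exp(-4*t) + exp(-5*t), -2*exp(-4*t) + 2*exp(-5*t), -exp(-4*t) + 2*exp(-5*t)]

Strategy: write M = P · J · P⁻¹ where J is a Jordan canonical form, so e^{tM} = P · e^{tJ} · P⁻¹, and e^{tJ} can be computed block-by-block.

M has Jordan form
J =
  [-5,  0,  0]
  [ 0, -5,  0]
  [ 0,  0, -4]
(up to reordering of blocks).

Per-block formulas:
  For a 1×1 block at λ = -5: exp(t · [-5]) = [e^(-5t)].
  For a 1×1 block at λ = -4: exp(t · [-4]) = [e^(-4t)].

After assembling e^{tJ} and conjugating by P, we get:

e^{tM} =
  [2*exp(-4*t) - exp(-5*t), 4*exp(-4*t) - 4*exp(-5*t), 2*exp(-4*t) - 2*exp(-5*t)]
  [0, exp(-5*t), 0]
  [-exp(-4*t) + exp(-5*t), -2*exp(-4*t) + 2*exp(-5*t), -exp(-4*t) + 2*exp(-5*t)]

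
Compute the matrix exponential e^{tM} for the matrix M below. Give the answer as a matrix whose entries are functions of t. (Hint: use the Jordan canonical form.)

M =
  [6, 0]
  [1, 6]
e^{tM} =
  [exp(6*t), 0]
  [t*exp(6*t), exp(6*t)]

Strategy: write M = P · J · P⁻¹ where J is a Jordan canonical form, so e^{tM} = P · e^{tJ} · P⁻¹, and e^{tJ} can be computed block-by-block.

M has Jordan form
J =
  [6, 1]
  [0, 6]
(up to reordering of blocks).

Per-block formulas:
  For a 2×2 Jordan block J_2(6): exp(t · J_2(6)) = e^(6t)·(I + t·N), where N is the 2×2 nilpotent shift.

After assembling e^{tJ} and conjugating by P, we get:

e^{tM} =
  [exp(6*t), 0]
  [t*exp(6*t), exp(6*t)]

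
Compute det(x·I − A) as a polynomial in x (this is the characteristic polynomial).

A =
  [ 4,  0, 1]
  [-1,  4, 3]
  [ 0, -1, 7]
x^3 - 15*x^2 + 75*x - 125

Expanding det(x·I − A) (e.g. by cofactor expansion or by noting that A is similar to its Jordan form J, which has the same characteristic polynomial as A) gives
  χ_A(x) = x^3 - 15*x^2 + 75*x - 125
which factors as (x - 5)^3. The eigenvalues (with algebraic multiplicities) are λ = 5 with multiplicity 3.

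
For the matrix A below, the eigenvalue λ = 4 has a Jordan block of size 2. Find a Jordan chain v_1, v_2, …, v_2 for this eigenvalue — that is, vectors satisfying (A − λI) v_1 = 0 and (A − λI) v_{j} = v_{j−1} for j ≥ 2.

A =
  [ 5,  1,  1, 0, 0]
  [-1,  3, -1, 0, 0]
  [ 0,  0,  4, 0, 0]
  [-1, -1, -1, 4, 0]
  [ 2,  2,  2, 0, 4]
A Jordan chain for λ = 4 of length 2:
v_1 = (1, -1, 0, -1, 2)ᵀ
v_2 = (1, 0, 0, 0, 0)ᵀ

Let N = A − (4)·I. We want v_2 with N^2 v_2 = 0 but N^1 v_2 ≠ 0; then v_{j-1} := N · v_j for j = 2, …, 2.

Pick v_2 = (1, 0, 0, 0, 0)ᵀ.
Then v_1 = N · v_2 = (1, -1, 0, -1, 2)ᵀ.

Sanity check: (A − (4)·I) v_1 = (0, 0, 0, 0, 0)ᵀ = 0. ✓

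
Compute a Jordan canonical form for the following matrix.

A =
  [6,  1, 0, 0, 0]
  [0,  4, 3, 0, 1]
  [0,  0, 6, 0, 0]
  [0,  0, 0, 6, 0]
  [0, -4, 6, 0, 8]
J_3(6) ⊕ J_1(6) ⊕ J_1(6)

The characteristic polynomial is
  det(x·I − A) = x^5 - 30*x^4 + 360*x^3 - 2160*x^2 + 6480*x - 7776 = (x - 6)^5

Eigenvalues and multiplicities (the geometric multiplicity of λ is n − rank(A − λI), which equals the number of Jordan blocks for λ):
  λ = 6: algebraic multiplicity = 5, geometric multiplicity = 3

Determining the block sizes for each eigenvalue:
  λ = 6: with am = 5 and gm = 3, the partition is not yet determined (e.g. several partitions of 5 into 3 parts exist). Let N = A − (6)·I. Computing rank(N^1) = 2, rank(N^2) = 1, rank(N^3) = 0; the number of blocks of size ≥ j is rank(N^{j−1}) − rank(N^j), giving [3, 1, 1]. So we have 1 block(s) of size 3, 2 block(s) of size 1 → block sizes [3, 1, 1]

Assembling the blocks gives a Jordan form
J =
  [6, 1, 0, 0, 0]
  [0, 6, 1, 0, 0]
  [0, 0, 6, 0, 0]
  [0, 0, 0, 6, 0]
  [0, 0, 0, 0, 6]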